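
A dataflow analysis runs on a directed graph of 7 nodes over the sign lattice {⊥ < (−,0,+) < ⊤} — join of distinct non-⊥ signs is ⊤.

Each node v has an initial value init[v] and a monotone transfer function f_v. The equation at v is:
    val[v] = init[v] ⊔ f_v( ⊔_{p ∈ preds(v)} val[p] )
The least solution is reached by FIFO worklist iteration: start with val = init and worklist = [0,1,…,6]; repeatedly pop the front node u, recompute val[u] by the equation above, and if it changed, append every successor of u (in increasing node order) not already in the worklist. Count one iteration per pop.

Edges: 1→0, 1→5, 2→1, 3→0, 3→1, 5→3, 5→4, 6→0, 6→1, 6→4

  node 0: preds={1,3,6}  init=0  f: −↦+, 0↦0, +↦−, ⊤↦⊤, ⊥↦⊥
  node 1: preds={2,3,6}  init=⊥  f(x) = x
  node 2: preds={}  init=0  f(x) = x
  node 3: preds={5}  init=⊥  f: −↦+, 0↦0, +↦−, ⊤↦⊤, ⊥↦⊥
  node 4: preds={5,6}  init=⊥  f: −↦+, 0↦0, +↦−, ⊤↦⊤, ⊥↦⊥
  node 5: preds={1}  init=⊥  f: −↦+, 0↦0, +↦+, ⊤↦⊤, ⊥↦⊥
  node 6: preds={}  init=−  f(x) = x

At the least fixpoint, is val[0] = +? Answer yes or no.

no

Iteration log — 12 steps:
  step 1. node 0  ⊔preds=−  new=⊤  old=0  +wl: 
  step 2. node 1  ⊔preds=⊤  new=⊤  old=⊥  +wl: 0
  step 3. node 2  ⊔preds=⊥  new=0  stable
  step 4. node 3  ⊔preds=⊥  new=⊥  stable
  step 5. node 4  ⊔preds=−  new=+  old=⊥  +wl: 
  step 6. node 5  ⊔preds=⊤  new=⊤  old=⊥  +wl: 3,4
  step 7. node 6  ⊔preds=⊥  new=−  stable
  step 8. node 0  ⊔preds=⊤  new=⊤  stable
  step 9. node 3  ⊔preds=⊤  new=⊤  old=⊥  +wl: 0,1
  step 10. node 4  ⊔preds=⊤  new=⊤  old=+  +wl: 
  step 11. node 0  ⊔preds=⊤  new=⊤  stable
  step 12. node 1  ⊔preds=⊤  new=⊤  stable

Least fixpoint reached:
  node 0: ⊤
  node 1: ⊤
  node 2: 0
  node 3: ⊤
  node 4: ⊤
  node 5: ⊤
  node 6: −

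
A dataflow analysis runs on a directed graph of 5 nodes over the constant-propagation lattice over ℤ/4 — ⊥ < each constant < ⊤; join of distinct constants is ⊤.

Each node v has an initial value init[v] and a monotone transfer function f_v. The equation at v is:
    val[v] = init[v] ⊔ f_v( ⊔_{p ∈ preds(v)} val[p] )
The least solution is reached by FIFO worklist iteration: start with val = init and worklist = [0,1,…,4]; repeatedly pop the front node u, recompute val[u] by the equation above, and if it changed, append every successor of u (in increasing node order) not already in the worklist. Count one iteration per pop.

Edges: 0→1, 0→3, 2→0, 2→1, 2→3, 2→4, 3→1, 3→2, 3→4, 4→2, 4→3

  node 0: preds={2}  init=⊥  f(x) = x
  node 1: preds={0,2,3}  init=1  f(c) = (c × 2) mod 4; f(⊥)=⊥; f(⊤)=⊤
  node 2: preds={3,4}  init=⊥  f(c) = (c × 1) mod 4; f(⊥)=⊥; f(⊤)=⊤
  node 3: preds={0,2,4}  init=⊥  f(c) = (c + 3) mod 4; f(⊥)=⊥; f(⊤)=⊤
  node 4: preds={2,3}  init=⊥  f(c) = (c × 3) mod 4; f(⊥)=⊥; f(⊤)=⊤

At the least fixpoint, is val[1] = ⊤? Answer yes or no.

no

Trace (5 dequeues):
  [1] u=0 | in ⊥ | out ⊥ | ==
  [2] u=1 | in ⊥ | out 1 | ==
  [3] u=2 | in ⊥ | out ⊥ | ==
  [4] u=3 | in ⊥ | out ⊥ | ==
  [5] u=4 | in ⊥ | out ⊥ | ==

Converged values:
  [0] ⊥
  [1] 1
  [2] ⊥
  [3] ⊥
  [4] ⊥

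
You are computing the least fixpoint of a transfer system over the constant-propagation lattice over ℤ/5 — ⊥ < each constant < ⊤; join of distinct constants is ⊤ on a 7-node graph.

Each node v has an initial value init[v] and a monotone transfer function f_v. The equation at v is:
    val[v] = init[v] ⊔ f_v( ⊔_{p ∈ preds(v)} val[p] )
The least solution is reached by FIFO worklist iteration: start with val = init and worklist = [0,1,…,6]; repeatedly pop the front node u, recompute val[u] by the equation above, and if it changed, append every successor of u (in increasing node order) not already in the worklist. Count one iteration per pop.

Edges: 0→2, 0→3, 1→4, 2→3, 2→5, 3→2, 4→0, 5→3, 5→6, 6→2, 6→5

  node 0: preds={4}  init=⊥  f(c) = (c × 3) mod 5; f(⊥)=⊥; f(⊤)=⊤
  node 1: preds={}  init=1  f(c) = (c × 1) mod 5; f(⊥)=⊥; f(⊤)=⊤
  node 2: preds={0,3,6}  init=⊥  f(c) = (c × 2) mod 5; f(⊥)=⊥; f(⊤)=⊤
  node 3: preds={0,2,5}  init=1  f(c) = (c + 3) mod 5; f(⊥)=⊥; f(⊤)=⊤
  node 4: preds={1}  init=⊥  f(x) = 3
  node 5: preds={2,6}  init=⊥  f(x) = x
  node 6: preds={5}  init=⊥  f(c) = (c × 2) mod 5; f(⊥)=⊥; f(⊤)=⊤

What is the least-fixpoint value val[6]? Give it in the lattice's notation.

⊤

Worklist (16 pops):
  #1 pop 0: in=⊥ → ⊥ (no change)
  #2 pop 1: in=⊥ → 1 (no change)
  #3 pop 2: in=1 → 2 (was ⊥); enqueue []
  #4 pop 3: in=2 → ⊤ (was 1); enqueue [2]
  #5 pop 4: in=1 → 3 (was ⊥); enqueue [0]
  #6 pop 5: in=2 → 2 (was ⊥); enqueue [3]
  #7 pop 6: in=2 → 4 (was ⊥); enqueue [5]
  #8 pop 2: in=⊤ → ⊤ (was 2); enqueue []
  #9 pop 0: in=3 → 4 (was ⊥); enqueue [2]
  #10 pop 3: in=⊤ → ⊤ (no change)
  #11 pop 5: in=⊤ → ⊤ (was 2); enqueue [3,6]
  #12 pop 2: in=⊤ → ⊤ (no change)
  #13 pop 3: in=⊤ → ⊤ (no change)
  #14 pop 6: in=⊤ → ⊤ (was 4); enqueue [2,5]
  #15 pop 2: in=⊤ → ⊤ (no change)
  #16 pop 5: in=⊤ → ⊤ (no change)

Fixpoint:
  val[0] = 4
  val[1] = 1
  val[2] = ⊤
  val[3] = ⊤
  val[4] = 3
  val[5] = ⊤
  val[6] = ⊤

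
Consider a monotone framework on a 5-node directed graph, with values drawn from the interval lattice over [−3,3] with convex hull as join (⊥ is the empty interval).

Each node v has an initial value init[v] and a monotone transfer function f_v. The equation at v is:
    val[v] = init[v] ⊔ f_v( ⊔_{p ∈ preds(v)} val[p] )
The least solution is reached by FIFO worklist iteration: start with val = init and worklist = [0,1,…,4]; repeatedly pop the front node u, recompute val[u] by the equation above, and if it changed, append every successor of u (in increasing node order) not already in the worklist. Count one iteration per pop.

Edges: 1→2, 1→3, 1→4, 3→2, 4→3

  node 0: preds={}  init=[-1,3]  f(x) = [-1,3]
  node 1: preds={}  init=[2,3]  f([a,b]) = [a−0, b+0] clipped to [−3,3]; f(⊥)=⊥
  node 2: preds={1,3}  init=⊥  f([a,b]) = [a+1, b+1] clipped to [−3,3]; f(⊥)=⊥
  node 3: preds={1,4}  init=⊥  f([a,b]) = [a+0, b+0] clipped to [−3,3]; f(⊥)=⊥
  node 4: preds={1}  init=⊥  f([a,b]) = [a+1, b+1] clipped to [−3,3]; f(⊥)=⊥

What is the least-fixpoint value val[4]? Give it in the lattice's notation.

Trace (7 dequeues):
  [1] u=0 | in ⊥ | out [-1,3] | ==
  [2] u=1 | in ⊥ | out [2,3] | ==
  [3] u=2 | in [2,3] | out [3,3] | prev ⊥ | push {}
  [4] u=3 | in [2,3] | out [2,3] | prev ⊥ | push {2}
  [5] u=4 | in [2,3] | out [3,3] | prev ⊥ | push {3}
  [6] u=2 | in [2,3] | out [3,3] | ==
  [7] u=3 | in [2,3] | out [2,3] | ==

Converged values:
  [0] [-1,3]
  [1] [2,3]
  [2] [3,3]
  [3] [2,3]
  [4] [3,3]

[3,3]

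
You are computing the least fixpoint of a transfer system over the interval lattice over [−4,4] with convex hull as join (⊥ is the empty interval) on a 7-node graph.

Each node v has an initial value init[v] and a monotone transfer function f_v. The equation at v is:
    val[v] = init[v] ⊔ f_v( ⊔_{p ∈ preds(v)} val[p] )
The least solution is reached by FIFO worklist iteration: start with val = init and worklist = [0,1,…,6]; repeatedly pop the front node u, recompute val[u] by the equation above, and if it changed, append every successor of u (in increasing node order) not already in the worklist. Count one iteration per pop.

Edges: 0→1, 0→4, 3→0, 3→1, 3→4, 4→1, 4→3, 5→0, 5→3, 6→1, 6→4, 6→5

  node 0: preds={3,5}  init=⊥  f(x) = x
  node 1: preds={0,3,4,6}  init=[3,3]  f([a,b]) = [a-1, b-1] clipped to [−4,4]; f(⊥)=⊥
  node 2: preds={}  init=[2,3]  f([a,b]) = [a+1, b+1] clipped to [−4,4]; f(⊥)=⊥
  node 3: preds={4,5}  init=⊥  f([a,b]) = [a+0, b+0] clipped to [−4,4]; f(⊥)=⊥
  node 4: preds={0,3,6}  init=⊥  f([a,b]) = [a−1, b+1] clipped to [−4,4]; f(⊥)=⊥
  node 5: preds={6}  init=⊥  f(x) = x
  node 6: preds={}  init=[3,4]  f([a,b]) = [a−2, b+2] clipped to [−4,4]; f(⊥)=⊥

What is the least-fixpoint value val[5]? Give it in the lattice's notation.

[3,4]

Worklist (42 pops):
  #1 pop 0: in=⊥ → ⊥ (no change)
  #2 pop 1: in=[3,4] → [2,3] (was [3,3]); enqueue []
  #3 pop 2: in=⊥ → [2,3] (no change)
  #4 pop 3: in=⊥ → ⊥ (no change)
  #5 pop 4: in=[3,4] → [2,4] (was ⊥); enqueue [1,3]
  #6 pop 5: in=[3,4] → [3,4] (was ⊥); enqueue [0]
  #7 pop 6: in=⊥ → [3,4] (no change)
  #8 pop 1: in=[2,4] → [1,3] (was [2,3]); enqueue []
  #9 pop 3: in=[2,4] → [2,4] (was ⊥); enqueue [1,4]
  #10 pop 0: in=[2,4] → [2,4] (was ⊥); enqueue []
  #11 pop 1: in=[2,4] → [1,3] (no change)
  #12 pop 4: in=[2,4] → [1,4] (was [2,4]); enqueue [1,3]
  #13 pop 1: in=[1,4] → [0,3] (was [1,3]); enqueue []
  #14 pop 3: in=[1,4] → [1,4] (was [2,4]); enqueue [0,1,4]
  #15 pop 0: in=[1,4] → [1,4] (was [2,4]); enqueue []
  #16 pop 1: in=[1,4] → [0,3] (no change)
  #17 pop 4: in=[1,4] → [0,4] (was [1,4]); enqueue [1,3]
  #18 pop 1: in=[0,4] → [-1,3] (was [0,3]); enqueue []
  #19 pop 3: in=[0,4] → [0,4] (was [1,4]); enqueue [0,1,4]
  #20 pop 0: in=[0,4] → [0,4] (was [1,4]); enqueue []
  #21 pop 1: in=[0,4] → [-1,3] (no change)
  #22 pop 4: in=[0,4] → [-1,4] (was [0,4]); enqueue [1,3]
  #23 pop 1: in=[-1,4] → [-2,3] (was [-1,3]); enqueue []
  #24 pop 3: in=[-1,4] → [-1,4] (was [0,4]); enqueue [0,1,4]
  #25 pop 0: in=[-1,4] → [-1,4] (was [0,4]); enqueue []
  #26 pop 1: in=[-1,4] → [-2,3] (no change)
  #27 pop 4: in=[-1,4] → [-2,4] (was [-1,4]); enqueue [1,3]
  #28 pop 1: in=[-2,4] → [-3,3] (was [-2,3]); enqueue []
  #29 pop 3: in=[-2,4] → [-2,4] (was [-1,4]); enqueue [0,1,4]
  #30 pop 0: in=[-2,4] → [-2,4] (was [-1,4]); enqueue []
  #31 pop 1: in=[-2,4] → [-3,3] (no change)
  #32 pop 4: in=[-2,4] → [-3,4] (was [-2,4]); enqueue [1,3]
  #33 pop 1: in=[-3,4] → [-4,3] (was [-3,3]); enqueue []
  #34 pop 3: in=[-3,4] → [-3,4] (was [-2,4]); enqueue [0,1,4]
  #35 pop 0: in=[-3,4] → [-3,4] (was [-2,4]); enqueue []
  #36 pop 1: in=[-3,4] → [-4,3] (no change)
  #37 pop 4: in=[-3,4] → [-4,4] (was [-3,4]); enqueue [1,3]
  #38 pop 1: in=[-4,4] → [-4,3] (no change)
  #39 pop 3: in=[-4,4] → [-4,4] (was [-3,4]); enqueue [0,1,4]
  #40 pop 0: in=[-4,4] → [-4,4] (was [-3,4]); enqueue []
  #41 pop 1: in=[-4,4] → [-4,3] (no change)
  #42 pop 4: in=[-4,4] → [-4,4] (no change)

Fixpoint:
  val[0] = [-4,4]
  val[1] = [-4,3]
  val[2] = [2,3]
  val[3] = [-4,4]
  val[4] = [-4,4]
  val[5] = [3,4]
  val[6] = [3,4]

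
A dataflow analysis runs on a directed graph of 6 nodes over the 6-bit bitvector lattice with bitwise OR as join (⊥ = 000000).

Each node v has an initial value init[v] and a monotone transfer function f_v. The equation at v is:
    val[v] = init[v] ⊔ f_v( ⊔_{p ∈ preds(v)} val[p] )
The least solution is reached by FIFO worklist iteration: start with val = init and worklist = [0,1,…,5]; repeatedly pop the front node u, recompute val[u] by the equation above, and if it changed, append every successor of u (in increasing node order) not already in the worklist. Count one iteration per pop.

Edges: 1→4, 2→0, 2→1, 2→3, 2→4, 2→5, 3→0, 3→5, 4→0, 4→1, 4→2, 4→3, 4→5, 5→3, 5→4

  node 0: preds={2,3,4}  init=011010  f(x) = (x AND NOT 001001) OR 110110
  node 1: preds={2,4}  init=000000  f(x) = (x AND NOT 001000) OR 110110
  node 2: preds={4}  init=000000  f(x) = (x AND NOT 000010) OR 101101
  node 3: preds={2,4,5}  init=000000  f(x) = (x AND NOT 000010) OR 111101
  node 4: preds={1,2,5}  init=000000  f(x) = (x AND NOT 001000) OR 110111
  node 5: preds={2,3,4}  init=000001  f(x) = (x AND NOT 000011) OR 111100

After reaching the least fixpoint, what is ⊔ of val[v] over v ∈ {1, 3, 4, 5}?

111111

Iteration log — 14 steps:
  step 1. node 0  ⊔preds=000000  new=111110  old=011010  +wl: 
  step 2. node 1  ⊔preds=000000  new=110110  old=000000  +wl: 
  step 3. node 2  ⊔preds=000000  new=101101  old=000000  +wl: 0,1
  step 4. node 3  ⊔preds=101101  new=111101  old=000000  +wl: 
  step 5. node 4  ⊔preds=111111  new=110111  old=000000  +wl: 2,3
  step 6. node 5  ⊔preds=111111  new=111101  old=000001  +wl: 4
  step 7. node 0  ⊔preds=111111  new=111110  stable
  step 8. node 1  ⊔preds=111111  new=110111  old=110110  +wl: 
  step 9. node 2  ⊔preds=110111  new=111101  old=101101  +wl: 0,1,5
  step 10. node 3  ⊔preds=111111  new=111101  stable
  step 11. node 4  ⊔preds=111111  new=110111  stable
  step 12. node 0  ⊔preds=111111  new=111110  stable
  step 13. node 1  ⊔preds=111111  new=110111  stable
  step 14. node 5  ⊔preds=111111  new=111101  stable

Least fixpoint reached:
  node 0: 111110
  node 1: 110111
  node 2: 111101
  node 3: 111101
  node 4: 110111
  node 5: 111101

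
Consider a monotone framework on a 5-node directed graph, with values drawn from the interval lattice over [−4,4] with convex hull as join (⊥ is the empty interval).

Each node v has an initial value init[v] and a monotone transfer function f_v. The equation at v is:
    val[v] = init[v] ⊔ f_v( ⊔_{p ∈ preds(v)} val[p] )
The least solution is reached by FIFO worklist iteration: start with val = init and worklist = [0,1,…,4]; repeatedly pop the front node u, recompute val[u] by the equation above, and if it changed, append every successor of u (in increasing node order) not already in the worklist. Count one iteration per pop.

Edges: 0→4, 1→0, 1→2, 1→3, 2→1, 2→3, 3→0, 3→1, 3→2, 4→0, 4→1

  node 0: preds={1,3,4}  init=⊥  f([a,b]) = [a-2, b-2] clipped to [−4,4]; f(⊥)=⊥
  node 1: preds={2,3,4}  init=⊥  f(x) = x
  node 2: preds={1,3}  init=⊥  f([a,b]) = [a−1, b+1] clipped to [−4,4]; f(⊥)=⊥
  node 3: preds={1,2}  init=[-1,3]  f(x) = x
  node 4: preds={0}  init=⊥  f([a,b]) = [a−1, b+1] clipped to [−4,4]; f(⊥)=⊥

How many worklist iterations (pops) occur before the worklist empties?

14

Trace (14 dequeues):
  [1] u=0 | in [-1,3] | out [-3,1] | prev ⊥ | push {}
  [2] u=1 | in [-1,3] | out [-1,3] | prev ⊥ | push {0}
  [3] u=2 | in [-1,3] | out [-2,4] | prev ⊥ | push {1}
  [4] u=3 | in [-2,4] | out [-2,4] | prev [-1,3] | push {2}
  [5] u=4 | in [-3,1] | out [-4,2] | prev ⊥ | push {}
  [6] u=0 | in [-4,4] | out [-4,2] | prev [-3,1] | push {4}
  [7] u=1 | in [-4,4] | out [-4,4] | prev [-1,3] | push {0,3}
  [8] u=2 | in [-4,4] | out [-4,4] | prev [-2,4] | push {1}
  [9] u=4 | in [-4,2] | out [-4,3] | prev [-4,2] | push {}
  [10] u=0 | in [-4,4] | out [-4,2] | ==
  [11] u=3 | in [-4,4] | out [-4,4] | prev [-2,4] | push {0,2}
  [12] u=1 | in [-4,4] | out [-4,4] | ==
  [13] u=0 | in [-4,4] | out [-4,2] | ==
  [14] u=2 | in [-4,4] | out [-4,4] | ==

Converged values:
  [0] [-4,2]
  [1] [-4,4]
  [2] [-4,4]
  [3] [-4,4]
  [4] [-4,3]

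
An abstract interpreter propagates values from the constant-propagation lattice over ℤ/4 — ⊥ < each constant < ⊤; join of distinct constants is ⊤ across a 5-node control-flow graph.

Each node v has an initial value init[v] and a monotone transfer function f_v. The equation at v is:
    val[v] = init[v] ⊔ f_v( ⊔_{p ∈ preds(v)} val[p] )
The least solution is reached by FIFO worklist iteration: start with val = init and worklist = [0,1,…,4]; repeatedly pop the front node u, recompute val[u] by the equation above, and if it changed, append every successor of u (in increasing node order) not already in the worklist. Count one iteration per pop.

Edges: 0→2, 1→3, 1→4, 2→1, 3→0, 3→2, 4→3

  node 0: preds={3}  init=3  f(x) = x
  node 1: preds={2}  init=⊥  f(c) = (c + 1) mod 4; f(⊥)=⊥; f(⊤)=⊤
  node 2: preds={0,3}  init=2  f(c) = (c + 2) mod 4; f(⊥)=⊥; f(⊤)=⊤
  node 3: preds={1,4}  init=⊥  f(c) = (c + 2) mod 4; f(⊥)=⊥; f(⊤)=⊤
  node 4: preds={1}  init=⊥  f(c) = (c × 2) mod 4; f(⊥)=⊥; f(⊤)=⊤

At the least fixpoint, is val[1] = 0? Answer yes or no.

Iteration log — 13 steps:
  step 1. node 0  ⊔preds=⊥  new=3  stable
  step 2. node 1  ⊔preds=2  new=3  old=⊥  +wl: 
  step 3. node 2  ⊔preds=3  new=⊤  old=2  +wl: 1
  step 4. node 3  ⊔preds=3  new=1  old=⊥  +wl: 0,2
  step 5. node 4  ⊔preds=3  new=2  old=⊥  +wl: 3
  step 6. node 1  ⊔preds=⊤  new=⊤  old=3  +wl: 4
  step 7. node 0  ⊔preds=1  new=⊤  old=3  +wl: 
  step 8. node 2  ⊔preds=⊤  new=⊤  stable
  step 9. node 3  ⊔preds=⊤  new=⊤  old=1  +wl: 0,2
  step 10. node 4  ⊔preds=⊤  new=⊤  old=2  +wl: 3
  step 11. node 0  ⊔preds=⊤  new=⊤  stable
  step 12. node 2  ⊔preds=⊤  new=⊤  stable
  step 13. node 3  ⊔preds=⊤  new=⊤  stable

Least fixpoint reached:
  node 0: ⊤
  node 1: ⊤
  node 2: ⊤
  node 3: ⊤
  node 4: ⊤

no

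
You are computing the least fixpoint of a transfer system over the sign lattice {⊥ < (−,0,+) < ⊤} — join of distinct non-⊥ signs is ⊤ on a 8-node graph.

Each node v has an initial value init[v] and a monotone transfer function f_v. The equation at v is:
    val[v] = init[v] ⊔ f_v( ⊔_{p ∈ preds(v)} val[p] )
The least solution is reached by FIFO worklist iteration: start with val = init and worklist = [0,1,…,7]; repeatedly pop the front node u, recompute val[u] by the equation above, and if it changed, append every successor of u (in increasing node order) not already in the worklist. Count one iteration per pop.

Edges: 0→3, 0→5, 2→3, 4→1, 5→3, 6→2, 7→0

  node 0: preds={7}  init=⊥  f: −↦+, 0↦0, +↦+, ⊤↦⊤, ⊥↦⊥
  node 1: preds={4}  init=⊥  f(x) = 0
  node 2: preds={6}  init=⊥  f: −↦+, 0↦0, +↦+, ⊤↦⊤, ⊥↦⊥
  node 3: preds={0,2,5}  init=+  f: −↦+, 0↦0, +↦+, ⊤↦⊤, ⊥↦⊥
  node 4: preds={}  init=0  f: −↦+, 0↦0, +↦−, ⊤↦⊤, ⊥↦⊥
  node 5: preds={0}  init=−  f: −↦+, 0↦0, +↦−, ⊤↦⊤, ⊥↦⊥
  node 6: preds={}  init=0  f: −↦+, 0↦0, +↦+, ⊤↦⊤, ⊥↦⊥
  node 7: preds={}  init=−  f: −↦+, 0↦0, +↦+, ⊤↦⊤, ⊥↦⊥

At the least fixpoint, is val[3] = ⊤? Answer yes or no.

Trace (8 dequeues):
  [1] u=0 | in − | out + | prev ⊥ | push {}
  [2] u=1 | in 0 | out 0 | prev ⊥ | push {}
  [3] u=2 | in 0 | out 0 | prev ⊥ | push {}
  [4] u=3 | in ⊤ | out ⊤ | prev + | push {}
  [5] u=4 | in ⊥ | out 0 | ==
  [6] u=5 | in + | out − | ==
  [7] u=6 | in ⊥ | out 0 | ==
  [8] u=7 | in ⊥ | out − | ==

Converged values:
  [0] +
  [1] 0
  [2] 0
  [3] ⊤
  [4] 0
  [5] −
  [6] 0
  [7] −

yes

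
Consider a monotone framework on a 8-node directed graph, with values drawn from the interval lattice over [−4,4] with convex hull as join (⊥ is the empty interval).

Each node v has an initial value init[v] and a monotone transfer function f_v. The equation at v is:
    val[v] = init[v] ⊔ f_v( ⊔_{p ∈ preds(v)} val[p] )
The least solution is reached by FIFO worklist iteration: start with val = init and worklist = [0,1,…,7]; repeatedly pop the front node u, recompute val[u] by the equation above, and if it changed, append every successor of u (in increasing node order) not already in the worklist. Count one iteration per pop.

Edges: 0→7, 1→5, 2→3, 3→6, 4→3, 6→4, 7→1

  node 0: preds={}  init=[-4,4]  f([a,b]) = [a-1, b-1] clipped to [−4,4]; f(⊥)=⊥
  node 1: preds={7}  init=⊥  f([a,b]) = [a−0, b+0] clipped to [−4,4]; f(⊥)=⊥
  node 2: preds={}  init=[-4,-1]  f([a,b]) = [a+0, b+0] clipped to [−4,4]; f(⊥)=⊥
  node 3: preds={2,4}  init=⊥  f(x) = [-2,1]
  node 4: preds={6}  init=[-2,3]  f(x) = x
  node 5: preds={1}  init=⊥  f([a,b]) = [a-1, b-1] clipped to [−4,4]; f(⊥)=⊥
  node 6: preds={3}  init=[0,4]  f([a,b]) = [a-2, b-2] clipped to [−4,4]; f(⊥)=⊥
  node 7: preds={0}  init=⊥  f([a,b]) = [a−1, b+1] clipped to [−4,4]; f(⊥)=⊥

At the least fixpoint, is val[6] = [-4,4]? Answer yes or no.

Worklist (13 pops):
  #1 pop 0: in=⊥ → [-4,4] (no change)
  #2 pop 1: in=⊥ → ⊥ (no change)
  #3 pop 2: in=⊥ → [-4,-1] (no change)
  #4 pop 3: in=[-4,3] → [-2,1] (was ⊥); enqueue []
  #5 pop 4: in=[0,4] → [-2,4] (was [-2,3]); enqueue [3]
  #6 pop 5: in=⊥ → ⊥ (no change)
  #7 pop 6: in=[-2,1] → [-4,4] (was [0,4]); enqueue [4]
  #8 pop 7: in=[-4,4] → [-4,4] (was ⊥); enqueue [1]
  #9 pop 3: in=[-4,4] → [-2,1] (no change)
  #10 pop 4: in=[-4,4] → [-4,4] (was [-2,4]); enqueue [3]
  #11 pop 1: in=[-4,4] → [-4,4] (was ⊥); enqueue [5]
  #12 pop 3: in=[-4,4] → [-2,1] (no change)
  #13 pop 5: in=[-4,4] → [-4,3] (was ⊥); enqueue []

Fixpoint:
  val[0] = [-4,4]
  val[1] = [-4,4]
  val[2] = [-4,-1]
  val[3] = [-2,1]
  val[4] = [-4,4]
  val[5] = [-4,3]
  val[6] = [-4,4]
  val[7] = [-4,4]

yes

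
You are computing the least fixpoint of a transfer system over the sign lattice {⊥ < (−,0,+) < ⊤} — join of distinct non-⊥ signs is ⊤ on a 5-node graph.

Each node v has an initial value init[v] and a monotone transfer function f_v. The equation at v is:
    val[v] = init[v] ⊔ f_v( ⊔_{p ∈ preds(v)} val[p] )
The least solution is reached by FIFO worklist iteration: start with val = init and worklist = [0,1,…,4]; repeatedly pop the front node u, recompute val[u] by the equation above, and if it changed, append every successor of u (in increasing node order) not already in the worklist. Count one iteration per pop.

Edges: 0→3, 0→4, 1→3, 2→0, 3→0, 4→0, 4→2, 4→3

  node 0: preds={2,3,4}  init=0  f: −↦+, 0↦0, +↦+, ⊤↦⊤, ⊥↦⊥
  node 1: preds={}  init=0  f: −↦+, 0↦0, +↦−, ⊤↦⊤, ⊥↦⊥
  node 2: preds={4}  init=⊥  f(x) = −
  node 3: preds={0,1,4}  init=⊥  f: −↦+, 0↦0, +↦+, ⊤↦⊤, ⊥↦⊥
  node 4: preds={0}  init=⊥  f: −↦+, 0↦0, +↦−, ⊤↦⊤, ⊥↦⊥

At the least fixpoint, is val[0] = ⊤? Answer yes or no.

yes

Iteration log — 12 steps:
  step 1. node 0  ⊔preds=⊥  new=0  stable
  step 2. node 1  ⊔preds=⊥  new=0  stable
  step 3. node 2  ⊔preds=⊥  new=−  old=⊥  +wl: 0
  step 4. node 3  ⊔preds=0  new=0  old=⊥  +wl: 
  step 5. node 4  ⊔preds=0  new=0  old=⊥  +wl: 2,3
  step 6. node 0  ⊔preds=⊤  new=⊤  old=0  +wl: 4
  step 7. node 2  ⊔preds=0  new=−  stable
  step 8. node 3  ⊔preds=⊤  new=⊤  old=0  +wl: 0
  step 9. node 4  ⊔preds=⊤  new=⊤  old=0  +wl: 2,3
  step 10. node 0  ⊔preds=⊤  new=⊤  stable
  step 11. node 2  ⊔preds=⊤  new=−  stable
  step 12. node 3  ⊔preds=⊤  new=⊤  stable

Least fixpoint reached:
  node 0: ⊤
  node 1: 0
  node 2: −
  node 3: ⊤
  node 4: ⊤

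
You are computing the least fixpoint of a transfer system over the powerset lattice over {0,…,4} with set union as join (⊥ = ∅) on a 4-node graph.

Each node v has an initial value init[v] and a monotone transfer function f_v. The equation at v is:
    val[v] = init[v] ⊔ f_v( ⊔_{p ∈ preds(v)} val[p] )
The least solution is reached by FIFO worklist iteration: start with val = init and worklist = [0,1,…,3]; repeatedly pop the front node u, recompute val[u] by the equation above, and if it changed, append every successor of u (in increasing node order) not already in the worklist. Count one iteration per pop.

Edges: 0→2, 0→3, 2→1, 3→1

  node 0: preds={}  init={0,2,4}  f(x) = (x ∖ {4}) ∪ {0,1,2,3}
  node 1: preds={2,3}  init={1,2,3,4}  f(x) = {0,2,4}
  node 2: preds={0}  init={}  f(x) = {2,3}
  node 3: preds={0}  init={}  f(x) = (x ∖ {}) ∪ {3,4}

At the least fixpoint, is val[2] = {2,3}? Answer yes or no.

Worklist (5 pops):
  #1 pop 0: in={} → {0,1,2,3,4} (was {0,2,4}); enqueue []
  #2 pop 1: in={} → {0,1,2,3,4} (was {1,2,3,4}); enqueue []
  #3 pop 2: in={0,1,2,3,4} → {2,3} (was {}); enqueue [1]
  #4 pop 3: in={0,1,2,3,4} → {0,1,2,3,4} (was {}); enqueue []
  #5 pop 1: in={0,1,2,3,4} → {0,1,2,3,4} (no change)

Fixpoint:
  val[0] = {0,1,2,3,4}
  val[1] = {0,1,2,3,4}
  val[2] = {2,3}
  val[3] = {0,1,2,3,4}

yes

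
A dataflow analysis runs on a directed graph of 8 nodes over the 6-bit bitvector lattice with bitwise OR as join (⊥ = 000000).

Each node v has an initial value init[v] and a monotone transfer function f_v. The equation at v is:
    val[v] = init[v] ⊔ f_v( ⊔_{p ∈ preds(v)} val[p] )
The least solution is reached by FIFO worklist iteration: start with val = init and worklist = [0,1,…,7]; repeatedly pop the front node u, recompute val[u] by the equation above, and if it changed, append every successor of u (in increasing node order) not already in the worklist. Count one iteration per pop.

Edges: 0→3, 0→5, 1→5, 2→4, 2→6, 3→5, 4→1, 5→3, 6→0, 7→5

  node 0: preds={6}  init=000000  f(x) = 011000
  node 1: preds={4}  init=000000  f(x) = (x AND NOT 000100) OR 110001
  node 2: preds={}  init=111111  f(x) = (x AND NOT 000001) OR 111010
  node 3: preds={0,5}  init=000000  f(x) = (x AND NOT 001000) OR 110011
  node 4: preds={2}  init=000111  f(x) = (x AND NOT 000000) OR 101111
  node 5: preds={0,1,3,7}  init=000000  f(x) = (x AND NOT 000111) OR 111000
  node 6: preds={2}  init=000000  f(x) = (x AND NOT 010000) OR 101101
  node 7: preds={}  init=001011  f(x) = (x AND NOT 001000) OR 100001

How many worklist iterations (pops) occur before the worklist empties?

12

Trace (12 dequeues):
  [1] u=0 | in 000000 | out 011000 | prev 000000 | push {}
  [2] u=1 | in 000111 | out 110011 | prev 000000 | push {}
  [3] u=2 | in 000000 | out 111111 | ==
  [4] u=3 | in 011000 | out 110011 | prev 000000 | push {}
  [5] u=4 | in 111111 | out 111111 | prev 000111 | push {1}
  [6] u=5 | in 111011 | out 111000 | prev 000000 | push {3}
  [7] u=6 | in 111111 | out 101111 | prev 000000 | push {0}
  [8] u=7 | in 000000 | out 101011 | prev 001011 | push {5}
  [9] u=1 | in 111111 | out 111011 | prev 110011 | push {}
  [10] u=3 | in 111000 | out 110011 | ==
  [11] u=0 | in 101111 | out 011000 | ==
  [12] u=5 | in 111011 | out 111000 | ==

Converged values:
  [0] 011000
  [1] 111011
  [2] 111111
  [3] 110011
  [4] 111111
  [5] 111000
  [6] 101111
  [7] 101011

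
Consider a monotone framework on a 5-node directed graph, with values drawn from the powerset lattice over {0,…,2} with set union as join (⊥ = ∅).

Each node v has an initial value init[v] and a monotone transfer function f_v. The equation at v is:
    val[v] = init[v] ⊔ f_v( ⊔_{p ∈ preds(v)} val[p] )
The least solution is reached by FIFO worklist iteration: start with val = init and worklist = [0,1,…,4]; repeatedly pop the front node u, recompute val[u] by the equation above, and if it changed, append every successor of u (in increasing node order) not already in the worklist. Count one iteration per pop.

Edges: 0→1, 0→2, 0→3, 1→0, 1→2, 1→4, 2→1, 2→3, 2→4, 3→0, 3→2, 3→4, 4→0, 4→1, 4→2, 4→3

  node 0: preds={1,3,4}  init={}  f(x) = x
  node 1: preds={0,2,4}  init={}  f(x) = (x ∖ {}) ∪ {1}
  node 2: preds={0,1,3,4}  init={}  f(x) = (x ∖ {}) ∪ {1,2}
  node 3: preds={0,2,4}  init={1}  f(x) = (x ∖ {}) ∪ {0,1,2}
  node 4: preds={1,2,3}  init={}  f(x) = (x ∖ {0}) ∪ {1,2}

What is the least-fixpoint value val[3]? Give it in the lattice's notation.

{0,1,2}

Trace (12 dequeues):
  [1] u=0 | in {1} | out {1} | prev {} | push {}
  [2] u=1 | in {1} | out {1} | prev {} | push {0}
  [3] u=2 | in {1} | out {1,2} | prev {} | push {1}
  [4] u=3 | in {1,2} | out {0,1,2} | prev {1} | push {2}
  [5] u=4 | in {0,1,2} | out {1,2} | prev {} | push {3}
  [6] u=0 | in {0,1,2} | out {0,1,2} | prev {1} | push {}
  [7] u=1 | in {0,1,2} | out {0,1,2} | prev {1} | push {0,4}
  [8] u=2 | in {0,1,2} | out {0,1,2} | prev {1,2} | push {1}
  [9] u=3 | in {0,1,2} | out {0,1,2} | ==
  [10] u=0 | in {0,1,2} | out {0,1,2} | ==
  [11] u=4 | in {0,1,2} | out {1,2} | ==
  [12] u=1 | in {0,1,2} | out {0,1,2} | ==

Converged values:
  [0] {0,1,2}
  [1] {0,1,2}
  [2] {0,1,2}
  [3] {0,1,2}
  [4] {1,2}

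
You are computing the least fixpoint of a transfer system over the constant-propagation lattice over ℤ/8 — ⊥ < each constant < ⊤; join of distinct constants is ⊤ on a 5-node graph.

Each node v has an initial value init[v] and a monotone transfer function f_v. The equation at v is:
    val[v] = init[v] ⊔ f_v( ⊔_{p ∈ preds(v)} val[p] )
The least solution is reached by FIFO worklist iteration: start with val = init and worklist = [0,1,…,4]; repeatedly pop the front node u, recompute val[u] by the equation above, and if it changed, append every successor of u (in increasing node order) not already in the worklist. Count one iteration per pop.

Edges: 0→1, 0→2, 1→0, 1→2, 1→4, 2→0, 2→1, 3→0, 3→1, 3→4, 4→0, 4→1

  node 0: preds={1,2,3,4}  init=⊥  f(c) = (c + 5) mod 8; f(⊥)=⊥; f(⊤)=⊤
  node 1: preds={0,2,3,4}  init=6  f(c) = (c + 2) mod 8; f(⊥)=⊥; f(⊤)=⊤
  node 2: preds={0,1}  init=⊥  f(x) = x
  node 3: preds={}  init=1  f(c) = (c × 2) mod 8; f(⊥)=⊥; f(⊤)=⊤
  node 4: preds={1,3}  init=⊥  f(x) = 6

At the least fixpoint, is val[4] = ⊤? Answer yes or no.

Worklist (7 pops):
  #1 pop 0: in=⊤ → ⊤ (was ⊥); enqueue []
  #2 pop 1: in=⊤ → ⊤ (was 6); enqueue [0]
  #3 pop 2: in=⊤ → ⊤ (was ⊥); enqueue [1]
  #4 pop 3: in=⊥ → 1 (no change)
  #5 pop 4: in=⊤ → 6 (was ⊥); enqueue []
  #6 pop 0: in=⊤ → ⊤ (no change)
  #7 pop 1: in=⊤ → ⊤ (no change)

Fixpoint:
  val[0] = ⊤
  val[1] = ⊤
  val[2] = ⊤
  val[3] = 1
  val[4] = 6

no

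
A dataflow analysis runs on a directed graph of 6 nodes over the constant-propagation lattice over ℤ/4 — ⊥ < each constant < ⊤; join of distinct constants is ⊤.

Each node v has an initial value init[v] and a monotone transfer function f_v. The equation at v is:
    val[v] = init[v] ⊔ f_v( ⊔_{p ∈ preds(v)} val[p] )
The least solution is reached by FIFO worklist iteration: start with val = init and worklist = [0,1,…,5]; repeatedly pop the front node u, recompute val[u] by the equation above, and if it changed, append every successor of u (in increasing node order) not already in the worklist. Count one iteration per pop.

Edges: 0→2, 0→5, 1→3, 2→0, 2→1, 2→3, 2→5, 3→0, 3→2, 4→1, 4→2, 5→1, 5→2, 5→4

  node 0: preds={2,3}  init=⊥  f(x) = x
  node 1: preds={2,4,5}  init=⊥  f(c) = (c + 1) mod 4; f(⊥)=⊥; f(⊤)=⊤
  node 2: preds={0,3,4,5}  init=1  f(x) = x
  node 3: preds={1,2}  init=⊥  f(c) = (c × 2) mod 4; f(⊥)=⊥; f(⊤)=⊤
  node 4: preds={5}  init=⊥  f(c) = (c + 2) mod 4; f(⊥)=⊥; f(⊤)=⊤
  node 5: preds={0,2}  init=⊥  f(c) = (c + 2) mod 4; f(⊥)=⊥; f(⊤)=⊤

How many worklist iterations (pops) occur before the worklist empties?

18

Worklist (18 pops):
  #1 pop 0: in=1 → 1 (was ⊥); enqueue []
  #2 pop 1: in=1 → 2 (was ⊥); enqueue []
  #3 pop 2: in=1 → 1 (no change)
  #4 pop 3: in=⊤ → ⊤ (was ⊥); enqueue [0,2]
  #5 pop 4: in=⊥ → ⊥ (no change)
  #6 pop 5: in=1 → 3 (was ⊥); enqueue [1,4]
  #7 pop 0: in=⊤ → ⊤ (was 1); enqueue [5]
  #8 pop 2: in=⊤ → ⊤ (was 1); enqueue [0,3]
  #9 pop 1: in=⊤ → ⊤ (was 2); enqueue []
  #10 pop 4: in=3 → 1 (was ⊥); enqueue [1,2]
  #11 pop 5: in=⊤ → ⊤ (was 3); enqueue [4]
  #12 pop 0: in=⊤ → ⊤ (no change)
  #13 pop 3: in=⊤ → ⊤ (no change)
  #14 pop 1: in=⊤ → ⊤ (no change)
  #15 pop 2: in=⊤ → ⊤ (no change)
  #16 pop 4: in=⊤ → ⊤ (was 1); enqueue [1,2]
  #17 pop 1: in=⊤ → ⊤ (no change)
  #18 pop 2: in=⊤ → ⊤ (no change)

Fixpoint:
  val[0] = ⊤
  val[1] = ⊤
  val[2] = ⊤
  val[3] = ⊤
  val[4] = ⊤
  val[5] = ⊤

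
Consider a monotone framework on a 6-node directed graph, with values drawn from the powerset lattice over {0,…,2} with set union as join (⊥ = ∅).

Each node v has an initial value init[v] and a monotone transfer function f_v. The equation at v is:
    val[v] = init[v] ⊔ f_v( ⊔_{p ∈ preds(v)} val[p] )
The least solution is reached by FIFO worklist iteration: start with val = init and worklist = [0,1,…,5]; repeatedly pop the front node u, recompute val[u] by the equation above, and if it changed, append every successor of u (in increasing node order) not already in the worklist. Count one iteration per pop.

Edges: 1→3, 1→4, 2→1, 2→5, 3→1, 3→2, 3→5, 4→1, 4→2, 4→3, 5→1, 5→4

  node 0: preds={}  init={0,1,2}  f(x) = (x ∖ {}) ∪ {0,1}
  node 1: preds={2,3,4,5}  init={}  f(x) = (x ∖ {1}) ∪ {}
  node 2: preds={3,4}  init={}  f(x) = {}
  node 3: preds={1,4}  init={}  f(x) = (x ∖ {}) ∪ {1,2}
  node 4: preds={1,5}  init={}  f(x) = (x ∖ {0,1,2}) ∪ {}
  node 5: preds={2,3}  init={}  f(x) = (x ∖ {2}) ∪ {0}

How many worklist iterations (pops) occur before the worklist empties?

13

Worklist (13 pops):
  #1 pop 0: in={} → {0,1,2} (no change)
  #2 pop 1: in={} → {} (no change)
  #3 pop 2: in={} → {} (no change)
  #4 pop 3: in={} → {1,2} (was {}); enqueue [1,2]
  #5 pop 4: in={} → {} (no change)
  #6 pop 5: in={1,2} → {0,1} (was {}); enqueue [4]
  #7 pop 1: in={0,1,2} → {0,2} (was {}); enqueue [3]
  #8 pop 2: in={1,2} → {} (no change)
  #9 pop 4: in={0,1,2} → {} (no change)
  #10 pop 3: in={0,2} → {0,1,2} (was {1,2}); enqueue [1,2,5]
  #11 pop 1: in={0,1,2} → {0,2} (no change)
  #12 pop 2: in={0,1,2} → {} (no change)
  #13 pop 5: in={0,1,2} → {0,1} (no change)

Fixpoint:
  val[0] = {0,1,2}
  val[1] = {0,2}
  val[2] = {}
  val[3] = {0,1,2}
  val[4] = {}
  val[5] = {0,1}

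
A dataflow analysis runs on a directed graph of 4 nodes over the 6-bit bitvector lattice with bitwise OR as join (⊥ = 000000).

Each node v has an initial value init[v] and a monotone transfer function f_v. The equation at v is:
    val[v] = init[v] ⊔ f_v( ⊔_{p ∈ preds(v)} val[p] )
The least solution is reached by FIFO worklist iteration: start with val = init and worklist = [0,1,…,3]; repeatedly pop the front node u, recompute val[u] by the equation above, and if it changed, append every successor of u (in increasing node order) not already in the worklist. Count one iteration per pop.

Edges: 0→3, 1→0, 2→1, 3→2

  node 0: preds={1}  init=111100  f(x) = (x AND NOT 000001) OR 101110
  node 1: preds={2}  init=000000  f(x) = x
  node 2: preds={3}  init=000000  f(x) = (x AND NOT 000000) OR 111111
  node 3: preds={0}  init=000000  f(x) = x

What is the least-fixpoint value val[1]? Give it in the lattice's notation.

Iteration log — 7 steps:
  step 1. node 0  ⊔preds=000000  new=111110  old=111100  +wl: 
  step 2. node 1  ⊔preds=000000  new=000000  stable
  step 3. node 2  ⊔preds=000000  new=111111  old=000000  +wl: 1
  step 4. node 3  ⊔preds=111110  new=111110  old=000000  +wl: 2
  step 5. node 1  ⊔preds=111111  new=111111  old=000000  +wl: 0
  step 6. node 2  ⊔preds=111110  new=111111  stable
  step 7. node 0  ⊔preds=111111  new=111110  stable

Least fixpoint reached:
  node 0: 111110
  node 1: 111111
  node 2: 111111
  node 3: 111110

111111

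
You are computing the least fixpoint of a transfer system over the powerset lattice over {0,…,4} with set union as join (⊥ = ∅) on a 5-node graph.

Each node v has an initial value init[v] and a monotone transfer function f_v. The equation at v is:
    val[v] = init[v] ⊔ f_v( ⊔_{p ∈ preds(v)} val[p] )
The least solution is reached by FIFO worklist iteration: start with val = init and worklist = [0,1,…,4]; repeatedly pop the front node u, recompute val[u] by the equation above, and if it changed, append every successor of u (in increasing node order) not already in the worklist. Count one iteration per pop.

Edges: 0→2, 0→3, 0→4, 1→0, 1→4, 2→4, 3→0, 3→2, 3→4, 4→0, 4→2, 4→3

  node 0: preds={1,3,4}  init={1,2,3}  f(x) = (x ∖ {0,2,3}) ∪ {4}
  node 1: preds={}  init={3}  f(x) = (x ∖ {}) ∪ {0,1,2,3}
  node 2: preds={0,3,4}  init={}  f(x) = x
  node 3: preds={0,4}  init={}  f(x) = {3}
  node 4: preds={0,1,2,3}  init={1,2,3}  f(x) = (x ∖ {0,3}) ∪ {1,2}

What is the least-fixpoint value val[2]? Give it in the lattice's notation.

{1,2,3,4}

Iteration log — 8 steps:
  step 1. node 0  ⊔preds={1,2,3}  new={1,2,3,4}  old={1,2,3}  +wl: 
  step 2. node 1  ⊔preds={}  new={0,1,2,3}  old={3}  +wl: 0
  step 3. node 2  ⊔preds={1,2,3,4}  new={1,2,3,4}  old={}  +wl: 
  step 4. node 3  ⊔preds={1,2,3,4}  new={3}  old={}  +wl: 2
  step 5. node 4  ⊔preds={0,1,2,3,4}  new={1,2,3,4}  old={1,2,3}  +wl: 3
  step 6. node 0  ⊔preds={0,1,2,3,4}  new={1,2,3,4}  stable
  step 7. node 2  ⊔preds={1,2,3,4}  new={1,2,3,4}  stable
  step 8. node 3  ⊔preds={1,2,3,4}  new={3}  stable

Least fixpoint reached:
  node 0: {1,2,3,4}
  node 1: {0,1,2,3}
  node 2: {1,2,3,4}
  node 3: {3}
  node 4: {1,2,3,4}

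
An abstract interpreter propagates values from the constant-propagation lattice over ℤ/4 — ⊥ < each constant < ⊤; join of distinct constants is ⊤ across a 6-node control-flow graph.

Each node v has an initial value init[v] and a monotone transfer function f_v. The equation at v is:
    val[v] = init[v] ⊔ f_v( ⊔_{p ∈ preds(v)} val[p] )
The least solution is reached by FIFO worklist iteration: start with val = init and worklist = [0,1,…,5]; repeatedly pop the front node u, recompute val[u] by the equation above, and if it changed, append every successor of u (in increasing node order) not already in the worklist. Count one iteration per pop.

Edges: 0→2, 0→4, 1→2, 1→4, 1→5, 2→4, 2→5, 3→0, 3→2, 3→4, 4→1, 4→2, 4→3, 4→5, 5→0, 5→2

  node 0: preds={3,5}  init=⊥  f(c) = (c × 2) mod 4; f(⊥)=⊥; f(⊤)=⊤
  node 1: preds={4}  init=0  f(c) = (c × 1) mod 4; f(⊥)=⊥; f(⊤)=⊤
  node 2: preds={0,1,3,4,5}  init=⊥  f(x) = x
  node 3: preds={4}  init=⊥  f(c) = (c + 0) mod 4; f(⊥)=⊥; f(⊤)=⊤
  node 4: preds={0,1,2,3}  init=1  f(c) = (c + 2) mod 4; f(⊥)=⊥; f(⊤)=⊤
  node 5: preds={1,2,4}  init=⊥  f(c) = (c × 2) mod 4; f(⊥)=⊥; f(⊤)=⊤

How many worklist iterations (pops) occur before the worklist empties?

Worklist (13 pops):
  #1 pop 0: in=⊥ → ⊥ (no change)
  #2 pop 1: in=1 → ⊤ (was 0); enqueue []
  #3 pop 2: in=⊤ → ⊤ (was ⊥); enqueue []
  #4 pop 3: in=1 → 1 (was ⊥); enqueue [0,2]
  #5 pop 4: in=⊤ → ⊤ (was 1); enqueue [1,3]
  #6 pop 5: in=⊤ → ⊤ (was ⊥); enqueue []
  #7 pop 0: in=⊤ → ⊤ (was ⊥); enqueue [4]
  #8 pop 2: in=⊤ → ⊤ (no change)
  #9 pop 1: in=⊤ → ⊤ (no change)
  #10 pop 3: in=⊤ → ⊤ (was 1); enqueue [0,2]
  #11 pop 4: in=⊤ → ⊤ (no change)
  #12 pop 0: in=⊤ → ⊤ (no change)
  #13 pop 2: in=⊤ → ⊤ (no change)

Fixpoint:
  val[0] = ⊤
  val[1] = ⊤
  val[2] = ⊤
  val[3] = ⊤
  val[4] = ⊤
  val[5] = ⊤

13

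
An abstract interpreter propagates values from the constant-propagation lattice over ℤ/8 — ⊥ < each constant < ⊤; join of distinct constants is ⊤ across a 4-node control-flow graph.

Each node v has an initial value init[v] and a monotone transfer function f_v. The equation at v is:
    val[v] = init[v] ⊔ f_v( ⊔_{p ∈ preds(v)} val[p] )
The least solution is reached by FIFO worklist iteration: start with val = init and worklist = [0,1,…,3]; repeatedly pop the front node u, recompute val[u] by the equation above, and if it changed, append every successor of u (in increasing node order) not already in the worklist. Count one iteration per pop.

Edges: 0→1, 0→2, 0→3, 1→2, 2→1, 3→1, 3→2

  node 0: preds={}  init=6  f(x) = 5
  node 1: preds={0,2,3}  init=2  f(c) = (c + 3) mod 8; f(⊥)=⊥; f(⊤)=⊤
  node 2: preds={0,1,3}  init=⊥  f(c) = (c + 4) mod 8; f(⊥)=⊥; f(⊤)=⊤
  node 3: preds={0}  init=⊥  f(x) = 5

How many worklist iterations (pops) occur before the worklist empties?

Iteration log — 6 steps:
  step 1. node 0  ⊔preds=⊥  new=⊤  old=6  +wl: 
  step 2. node 1  ⊔preds=⊤  new=⊤  old=2  +wl: 
  step 3. node 2  ⊔preds=⊤  new=⊤  old=⊥  +wl: 1
  step 4. node 3  ⊔preds=⊤  new=5  old=⊥  +wl: 2
  step 5. node 1  ⊔preds=⊤  new=⊤  stable
  step 6. node 2  ⊔preds=⊤  new=⊤  stable

Least fixpoint reached:
  node 0: ⊤
  node 1: ⊤
  node 2: ⊤
  node 3: 5

6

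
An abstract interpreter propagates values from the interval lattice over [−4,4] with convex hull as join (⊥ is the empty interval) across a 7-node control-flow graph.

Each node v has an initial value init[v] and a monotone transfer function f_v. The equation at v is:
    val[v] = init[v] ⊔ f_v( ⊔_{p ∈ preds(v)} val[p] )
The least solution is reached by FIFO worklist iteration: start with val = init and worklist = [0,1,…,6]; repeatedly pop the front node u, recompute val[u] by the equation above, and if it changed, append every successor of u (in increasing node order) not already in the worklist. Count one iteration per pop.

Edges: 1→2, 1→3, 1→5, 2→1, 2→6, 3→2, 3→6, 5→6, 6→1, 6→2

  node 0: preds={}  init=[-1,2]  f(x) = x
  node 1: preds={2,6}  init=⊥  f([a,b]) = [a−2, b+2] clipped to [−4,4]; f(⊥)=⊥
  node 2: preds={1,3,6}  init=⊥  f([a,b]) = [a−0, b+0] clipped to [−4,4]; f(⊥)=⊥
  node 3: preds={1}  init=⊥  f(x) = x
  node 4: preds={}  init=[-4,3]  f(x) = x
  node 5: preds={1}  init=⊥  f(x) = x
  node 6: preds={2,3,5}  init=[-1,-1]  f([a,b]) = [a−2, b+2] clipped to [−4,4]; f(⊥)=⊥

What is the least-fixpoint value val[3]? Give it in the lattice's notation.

[-4,4]

Trace (15 dequeues):
  [1] u=0 | in ⊥ | out [-1,2] | ==
  [2] u=1 | in [-1,-1] | out [-3,1] | prev ⊥ | push {}
  [3] u=2 | in [-3,1] | out [-3,1] | prev ⊥ | push {1}
  [4] u=3 | in [-3,1] | out [-3,1] | prev ⊥ | push {2}
  [5] u=4 | in ⊥ | out [-4,3] | ==
  [6] u=5 | in [-3,1] | out [-3,1] | prev ⊥ | push {}
  [7] u=6 | in [-3,1] | out [-4,3] | prev [-1,-1] | push {}
  [8] u=1 | in [-4,3] | out [-4,4] | prev [-3,1] | push {3,5}
  [9] u=2 | in [-4,4] | out [-4,4] | prev [-3,1] | push {1,6}
  [10] u=3 | in [-4,4] | out [-4,4] | prev [-3,1] | push {2}
  [11] u=5 | in [-4,4] | out [-4,4] | prev [-3,1] | push {}
  [12] u=1 | in [-4,4] | out [-4,4] | ==
  [13] u=6 | in [-4,4] | out [-4,4] | prev [-4,3] | push {1}
  [14] u=2 | in [-4,4] | out [-4,4] | ==
  [15] u=1 | in [-4,4] | out [-4,4] | ==

Converged values:
  [0] [-1,2]
  [1] [-4,4]
  [2] [-4,4]
  [3] [-4,4]
  [4] [-4,3]
  [5] [-4,4]
  [6] [-4,4]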